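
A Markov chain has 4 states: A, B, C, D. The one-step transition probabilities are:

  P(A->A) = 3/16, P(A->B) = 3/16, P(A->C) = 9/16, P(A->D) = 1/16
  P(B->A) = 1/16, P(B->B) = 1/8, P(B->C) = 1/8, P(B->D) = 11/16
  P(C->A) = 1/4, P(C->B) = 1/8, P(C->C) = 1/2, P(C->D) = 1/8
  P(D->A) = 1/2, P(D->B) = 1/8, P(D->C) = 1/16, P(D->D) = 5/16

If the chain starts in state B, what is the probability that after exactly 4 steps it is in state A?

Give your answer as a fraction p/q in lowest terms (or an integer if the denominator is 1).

Answer: 17209/65536

Derivation:
Computing P^4 by repeated multiplication:
P^1 =
  A: [3/16, 3/16, 9/16, 1/16]
  B: [1/16, 1/8, 1/8, 11/16]
  C: [1/4, 1/8, 1/2, 1/8]
  D: [1/2, 1/8, 1/16, 5/16]
P^2 =
  A: [7/32, 35/256, 53/128, 59/256]
  B: [101/256, 33/256, 5/32, 41/128]
  C: [31/128, 9/64, 53/128, 13/64]
  D: [35/128, 5/32, 89/256, 57/256]
P^3 =
  A: [1099/4096, 71/512, 1481/4096, 237/1024]
  B: [9/32, 613/4096, 1377/4096, 477/2048]
  C: [531/2048, 287/2048, 765/2048, 465/2048]
  D: [531/2048, 291/2048, 1479/4096, 973/4096]
P^4 =
  A: [17373/65536, 9291/65536, 23823/65536, 15049/65536]
  B: [17209/65536, 73/512, 5891/16384, 15419/65536]
  C: [2165/8192, 4627/32768, 5969/16384, 7543/32768]
  D: [4367/16384, 4627/32768, 23527/65536, 15287/65536]

(P^4)[B -> A] = 17209/65536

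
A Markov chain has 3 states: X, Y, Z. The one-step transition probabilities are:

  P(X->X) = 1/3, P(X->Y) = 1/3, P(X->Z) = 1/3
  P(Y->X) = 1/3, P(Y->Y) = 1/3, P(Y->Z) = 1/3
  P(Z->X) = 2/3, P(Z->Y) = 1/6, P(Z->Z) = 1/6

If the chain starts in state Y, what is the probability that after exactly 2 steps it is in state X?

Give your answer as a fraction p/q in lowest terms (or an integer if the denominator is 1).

Computing P^2 by repeated multiplication:
P^1 =
  X: [1/3, 1/3, 1/3]
  Y: [1/3, 1/3, 1/3]
  Z: [2/3, 1/6, 1/6]
P^2 =
  X: [4/9, 5/18, 5/18]
  Y: [4/9, 5/18, 5/18]
  Z: [7/18, 11/36, 11/36]

(P^2)[Y -> X] = 4/9

Answer: 4/9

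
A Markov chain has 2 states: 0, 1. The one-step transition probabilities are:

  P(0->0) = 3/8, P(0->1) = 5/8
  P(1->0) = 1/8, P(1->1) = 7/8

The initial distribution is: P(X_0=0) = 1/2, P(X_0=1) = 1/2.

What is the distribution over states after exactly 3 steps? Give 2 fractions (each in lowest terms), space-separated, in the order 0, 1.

Answer: 11/64 53/64

Derivation:
Propagating the distribution step by step (d_{t+1} = d_t * P):
d_0 = (0=1/2, 1=1/2)
  d_1[0] = 1/2*3/8 + 1/2*1/8 = 1/4
  d_1[1] = 1/2*5/8 + 1/2*7/8 = 3/4
d_1 = (0=1/4, 1=3/4)
  d_2[0] = 1/4*3/8 + 3/4*1/8 = 3/16
  d_2[1] = 1/4*5/8 + 3/4*7/8 = 13/16
d_2 = (0=3/16, 1=13/16)
  d_3[0] = 3/16*3/8 + 13/16*1/8 = 11/64
  d_3[1] = 3/16*5/8 + 13/16*7/8 = 53/64
d_3 = (0=11/64, 1=53/64)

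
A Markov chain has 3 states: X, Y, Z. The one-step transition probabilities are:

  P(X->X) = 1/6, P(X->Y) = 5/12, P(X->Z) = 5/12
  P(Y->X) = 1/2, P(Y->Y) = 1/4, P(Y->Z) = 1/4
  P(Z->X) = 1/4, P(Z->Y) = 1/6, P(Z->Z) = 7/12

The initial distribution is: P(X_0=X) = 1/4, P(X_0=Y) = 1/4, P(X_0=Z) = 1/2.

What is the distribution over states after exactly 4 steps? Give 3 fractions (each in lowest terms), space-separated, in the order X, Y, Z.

Propagating the distribution step by step (d_{t+1} = d_t * P):
d_0 = (X=1/4, Y=1/4, Z=1/2)
  d_1[X] = 1/4*1/6 + 1/4*1/2 + 1/2*1/4 = 7/24
  d_1[Y] = 1/4*5/12 + 1/4*1/4 + 1/2*1/6 = 1/4
  d_1[Z] = 1/4*5/12 + 1/4*1/4 + 1/2*7/12 = 11/24
d_1 = (X=7/24, Y=1/4, Z=11/24)
  d_2[X] = 7/24*1/6 + 1/4*1/2 + 11/24*1/4 = 83/288
  d_2[Y] = 7/24*5/12 + 1/4*1/4 + 11/24*1/6 = 25/96
  d_2[Z] = 7/24*5/12 + 1/4*1/4 + 11/24*7/12 = 65/144
d_2 = (X=83/288, Y=25/96, Z=65/144)
  d_3[X] = 83/288*1/6 + 25/96*1/2 + 65/144*1/4 = 503/1728
  d_3[Y] = 83/288*5/12 + 25/96*1/4 + 65/144*1/6 = 25/96
  d_3[Z] = 83/288*5/12 + 25/96*1/4 + 65/144*7/12 = 775/1728
d_3 = (X=503/1728, Y=25/96, Z=775/1728)
  d_4[X] = 503/1728*1/6 + 25/96*1/2 + 775/1728*1/4 = 6031/20736
  d_4[Y] = 503/1728*5/12 + 25/96*1/4 + 775/1728*1/6 = 1805/6912
  d_4[Z] = 503/1728*5/12 + 25/96*1/4 + 775/1728*7/12 = 4645/10368
d_4 = (X=6031/20736, Y=1805/6912, Z=4645/10368)

Answer: 6031/20736 1805/6912 4645/10368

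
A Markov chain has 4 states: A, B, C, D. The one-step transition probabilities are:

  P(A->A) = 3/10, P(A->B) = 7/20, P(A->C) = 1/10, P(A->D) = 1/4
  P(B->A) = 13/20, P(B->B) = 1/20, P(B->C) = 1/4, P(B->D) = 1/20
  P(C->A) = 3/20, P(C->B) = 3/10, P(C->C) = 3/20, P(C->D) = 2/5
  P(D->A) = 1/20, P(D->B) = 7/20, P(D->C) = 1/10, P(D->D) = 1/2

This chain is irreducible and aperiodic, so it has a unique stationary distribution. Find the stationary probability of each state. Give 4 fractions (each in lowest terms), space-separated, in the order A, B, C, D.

The stationary distribution satisfies pi = pi * P, i.e.:
  pi_A = 3/10*pi_A + 13/20*pi_B + 3/20*pi_C + 1/20*pi_D
  pi_B = 7/20*pi_A + 1/20*pi_B + 3/10*pi_C + 7/20*pi_D
  pi_C = 1/10*pi_A + 1/4*pi_B + 3/20*pi_C + 1/10*pi_D
  pi_D = 1/4*pi_A + 1/20*pi_B + 2/5*pi_C + 1/2*pi_D
with normalization: pi_A + pi_B + pi_C + pi_D = 1.

Using the first 3 balance equations plus normalization, the linear system A*pi = b is:
  [-7/10, 13/20, 3/20, 1/20] . pi = 0
  [7/20, -19/20, 3/10, 7/20] . pi = 0
  [1/10, 1/4, -17/20, 1/10] . pi = 0
  [1, 1, 1, 1] . pi = 1

Solving yields:
  pi_A = 443/1491
  pi_B = 131/497
  pi_C = 73/497
  pi_D = 436/1491

Verification (pi * P):
  443/1491*3/10 + 131/497*13/20 + 73/497*3/20 + 436/1491*1/20 = 443/1491 = pi_A  (ok)
  443/1491*7/20 + 131/497*1/20 + 73/497*3/10 + 436/1491*7/20 = 131/497 = pi_B  (ok)
  443/1491*1/10 + 131/497*1/4 + 73/497*3/20 + 436/1491*1/10 = 73/497 = pi_C  (ok)
  443/1491*1/4 + 131/497*1/20 + 73/497*2/5 + 436/1491*1/2 = 436/1491 = pi_D  (ok)

Answer: 443/1491 131/497 73/497 436/1491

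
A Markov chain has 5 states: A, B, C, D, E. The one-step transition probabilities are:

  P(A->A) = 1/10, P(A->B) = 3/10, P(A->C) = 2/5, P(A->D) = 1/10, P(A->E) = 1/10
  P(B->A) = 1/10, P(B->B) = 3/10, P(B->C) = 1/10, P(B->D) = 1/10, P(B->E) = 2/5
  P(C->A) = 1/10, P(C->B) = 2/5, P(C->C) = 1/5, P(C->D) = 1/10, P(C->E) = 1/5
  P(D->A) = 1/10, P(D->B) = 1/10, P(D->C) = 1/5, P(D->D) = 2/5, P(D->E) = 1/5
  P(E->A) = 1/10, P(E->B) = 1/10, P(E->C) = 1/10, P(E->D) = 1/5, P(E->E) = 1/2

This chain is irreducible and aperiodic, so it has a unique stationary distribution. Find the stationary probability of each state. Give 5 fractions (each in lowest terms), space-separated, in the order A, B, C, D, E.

The stationary distribution satisfies pi = pi * P, i.e.:
  pi_A = 1/10*pi_A + 1/10*pi_B + 1/10*pi_C + 1/10*pi_D + 1/10*pi_E
  pi_B = 3/10*pi_A + 3/10*pi_B + 2/5*pi_C + 1/10*pi_D + 1/10*pi_E
  pi_C = 2/5*pi_A + 1/10*pi_B + 1/5*pi_C + 1/5*pi_D + 1/10*pi_E
  pi_D = 1/10*pi_A + 1/10*pi_B + 1/10*pi_C + 2/5*pi_D + 1/5*pi_E
  pi_E = 1/10*pi_A + 2/5*pi_B + 1/5*pi_C + 1/5*pi_D + 1/2*pi_E
with normalization: pi_A + pi_B + pi_C + pi_D + pi_E = 1.

Using the first 4 balance equations plus normalization, the linear system A*pi = b is:
  [-9/10, 1/10, 1/10, 1/10, 1/10] . pi = 0
  [3/10, -7/10, 2/5, 1/10, 1/10] . pi = 0
  [2/5, 1/10, -4/5, 1/5, 1/10] . pi = 0
  [1/10, 1/10, 1/10, -3/5, 1/5] . pi = 0
  [1, 1, 1, 1, 1] . pi = 1

Solving yields:
  pi_A = 1/10
  pi_B = 249/1174
  pi_C = 486/2935
  pi_D = 1117/5870
  pi_E = 1949/5870

Verification (pi * P):
  1/10*1/10 + 249/1174*1/10 + 486/2935*1/10 + 1117/5870*1/10 + 1949/5870*1/10 = 1/10 = pi_A  (ok)
  1/10*3/10 + 249/1174*3/10 + 486/2935*2/5 + 1117/5870*1/10 + 1949/5870*1/10 = 249/1174 = pi_B  (ok)
  1/10*2/5 + 249/1174*1/10 + 486/2935*1/5 + 1117/5870*1/5 + 1949/5870*1/10 = 486/2935 = pi_C  (ok)
  1/10*1/10 + 249/1174*1/10 + 486/2935*1/10 + 1117/5870*2/5 + 1949/5870*1/5 = 1117/5870 = pi_D  (ok)
  1/10*1/10 + 249/1174*2/5 + 486/2935*1/5 + 1117/5870*1/5 + 1949/5870*1/2 = 1949/5870 = pi_E  (ok)

Answer: 1/10 249/1174 486/2935 1117/5870 1949/5870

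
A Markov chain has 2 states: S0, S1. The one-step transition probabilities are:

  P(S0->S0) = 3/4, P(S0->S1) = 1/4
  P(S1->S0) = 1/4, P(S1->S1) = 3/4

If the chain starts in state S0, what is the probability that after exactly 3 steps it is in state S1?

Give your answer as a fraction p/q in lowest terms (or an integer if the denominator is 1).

Computing P^3 by repeated multiplication:
P^1 =
  S0: [3/4, 1/4]
  S1: [1/4, 3/4]
P^2 =
  S0: [5/8, 3/8]
  S1: [3/8, 5/8]
P^3 =
  S0: [9/16, 7/16]
  S1: [7/16, 9/16]

(P^3)[S0 -> S1] = 7/16

Answer: 7/16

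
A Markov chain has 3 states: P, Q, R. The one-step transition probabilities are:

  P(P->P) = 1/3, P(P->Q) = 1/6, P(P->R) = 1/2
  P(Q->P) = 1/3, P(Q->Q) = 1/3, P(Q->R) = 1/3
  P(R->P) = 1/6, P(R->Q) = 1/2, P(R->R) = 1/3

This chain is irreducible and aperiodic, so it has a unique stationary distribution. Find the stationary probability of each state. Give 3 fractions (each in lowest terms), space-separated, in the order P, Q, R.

Answer: 10/37 13/37 14/37

Derivation:
The stationary distribution satisfies pi = pi * P, i.e.:
  pi_P = 1/3*pi_P + 1/3*pi_Q + 1/6*pi_R
  pi_Q = 1/6*pi_P + 1/3*pi_Q + 1/2*pi_R
  pi_R = 1/2*pi_P + 1/3*pi_Q + 1/3*pi_R
with normalization: pi_P + pi_Q + pi_R = 1.

Using the first 2 balance equations plus normalization, the linear system A*pi = b is:
  [-2/3, 1/3, 1/6] . pi = 0
  [1/6, -2/3, 1/2] . pi = 0
  [1, 1, 1] . pi = 1

Solving yields:
  pi_P = 10/37
  pi_Q = 13/37
  pi_R = 14/37

Verification (pi * P):
  10/37*1/3 + 13/37*1/3 + 14/37*1/6 = 10/37 = pi_P  (ok)
  10/37*1/6 + 13/37*1/3 + 14/37*1/2 = 13/37 = pi_Q  (ok)
  10/37*1/2 + 13/37*1/3 + 14/37*1/3 = 14/37 = pi_R  (ok)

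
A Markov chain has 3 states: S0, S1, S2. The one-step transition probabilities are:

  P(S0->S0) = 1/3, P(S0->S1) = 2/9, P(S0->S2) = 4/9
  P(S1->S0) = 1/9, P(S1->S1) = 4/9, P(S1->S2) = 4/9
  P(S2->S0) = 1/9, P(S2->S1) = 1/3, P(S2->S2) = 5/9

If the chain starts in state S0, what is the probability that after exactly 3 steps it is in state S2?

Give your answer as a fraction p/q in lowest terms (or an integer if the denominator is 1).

Computing P^3 by repeated multiplication:
P^1 =
  S0: [1/3, 2/9, 4/9]
  S1: [1/9, 4/9, 4/9]
  S2: [1/9, 1/3, 5/9]
P^2 =
  S0: [5/27, 26/81, 40/81]
  S1: [11/81, 10/27, 40/81]
  S2: [11/81, 29/81, 41/81]
P^3 =
  S0: [37/243, 254/729, 364/729]
  S1: [103/729, 262/729, 364/729]
  S2: [103/729, 29/81, 365/729]

(P^3)[S0 -> S2] = 364/729

Answer: 364/729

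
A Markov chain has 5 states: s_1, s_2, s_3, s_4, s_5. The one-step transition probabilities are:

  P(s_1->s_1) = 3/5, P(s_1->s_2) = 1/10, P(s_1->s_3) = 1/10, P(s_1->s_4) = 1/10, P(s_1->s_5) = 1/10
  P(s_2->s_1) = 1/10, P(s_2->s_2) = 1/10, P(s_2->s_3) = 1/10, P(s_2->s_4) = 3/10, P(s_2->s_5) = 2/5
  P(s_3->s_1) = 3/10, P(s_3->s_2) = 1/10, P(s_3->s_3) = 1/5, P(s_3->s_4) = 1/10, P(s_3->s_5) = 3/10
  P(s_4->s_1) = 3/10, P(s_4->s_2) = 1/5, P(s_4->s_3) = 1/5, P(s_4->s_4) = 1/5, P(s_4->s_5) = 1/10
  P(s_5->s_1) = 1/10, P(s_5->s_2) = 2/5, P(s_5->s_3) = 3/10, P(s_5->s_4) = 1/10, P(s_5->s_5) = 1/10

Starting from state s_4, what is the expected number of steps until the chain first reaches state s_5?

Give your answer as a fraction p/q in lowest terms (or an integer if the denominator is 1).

Let h_i = expected steps to first reach s_5 from state i.
Boundary: h_s_5 = 0.
First-step equations for the other states:
  h_s_1 = 1 + 3/5*h_s_1 + 1/10*h_s_2 + 1/10*h_s_3 + 1/10*h_s_4 + 1/10*h_s_5
  h_s_2 = 1 + 1/10*h_s_1 + 1/10*h_s_2 + 1/10*h_s_3 + 3/10*h_s_4 + 2/5*h_s_5
  h_s_3 = 1 + 3/10*h_s_1 + 1/10*h_s_2 + 1/5*h_s_3 + 1/10*h_s_4 + 3/10*h_s_5
  h_s_4 = 1 + 3/10*h_s_1 + 1/5*h_s_2 + 1/5*h_s_3 + 1/5*h_s_4 + 1/10*h_s_5

Substituting h_s_5 = 0 and rearranging gives the linear system (I - Q) h = 1:
  [2/5, -1/10, -1/10, -1/10] . (h_s_1, h_s_2, h_s_3, h_s_4) = 1
  [-1/10, 9/10, -1/10, -3/10] . (h_s_1, h_s_2, h_s_3, h_s_4) = 1
  [-3/10, -1/10, 4/5, -1/10] . (h_s_1, h_s_2, h_s_3, h_s_4) = 1
  [-3/10, -1/5, -1/5, 4/5] . (h_s_1, h_s_2, h_s_3, h_s_4) = 1

Solving yields:
  h_s_1 = 3960/631
  h_s_2 = 2725/631
  h_s_3 = 3080/631
  h_s_4 = 3725/631

Starting state is s_4, so the expected hitting time is h_s_4 = 3725/631.

Answer: 3725/631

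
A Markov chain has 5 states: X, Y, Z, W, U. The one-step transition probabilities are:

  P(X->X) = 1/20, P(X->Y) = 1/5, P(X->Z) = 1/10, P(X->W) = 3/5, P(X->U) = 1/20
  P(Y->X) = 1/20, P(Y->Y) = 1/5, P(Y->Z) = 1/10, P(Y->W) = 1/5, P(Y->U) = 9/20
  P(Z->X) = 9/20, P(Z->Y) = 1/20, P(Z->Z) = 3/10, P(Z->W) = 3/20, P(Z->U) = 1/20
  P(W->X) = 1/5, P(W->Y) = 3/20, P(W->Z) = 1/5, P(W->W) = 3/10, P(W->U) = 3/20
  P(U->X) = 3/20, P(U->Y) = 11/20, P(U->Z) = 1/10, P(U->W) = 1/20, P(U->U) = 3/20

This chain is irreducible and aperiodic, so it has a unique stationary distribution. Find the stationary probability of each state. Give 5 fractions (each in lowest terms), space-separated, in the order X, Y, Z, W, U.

The stationary distribution satisfies pi = pi * P, i.e.:
  pi_X = 1/20*pi_X + 1/20*pi_Y + 9/20*pi_Z + 1/5*pi_W + 3/20*pi_U
  pi_Y = 1/5*pi_X + 1/5*pi_Y + 1/20*pi_Z + 3/20*pi_W + 11/20*pi_U
  pi_Z = 1/10*pi_X + 1/10*pi_Y + 3/10*pi_Z + 1/5*pi_W + 1/10*pi_U
  pi_W = 3/5*pi_X + 1/5*pi_Y + 3/20*pi_Z + 3/10*pi_W + 1/20*pi_U
  pi_U = 1/20*pi_X + 9/20*pi_Y + 1/20*pi_Z + 3/20*pi_W + 3/20*pi_U
with normalization: pi_X + pi_Y + pi_Z + pi_W + pi_U = 1.

Using the first 4 balance equations plus normalization, the linear system A*pi = b is:
  [-19/20, 1/20, 9/20, 1/5, 3/20] . pi = 0
  [1/5, -4/5, 1/20, 3/20, 11/20] . pi = 0
  [1/10, 1/10, -7/10, 1/5, 1/10] . pi = 0
  [3/5, 1/5, 3/20, -7/10, 1/20] . pi = 0
  [1, 1, 1, 1, 1] . pi = 1

Solving yields:
  pi_X = 5773/33916
  pi_Y = 7751/33916
  pi_Z = 2667/16958
  pi_W = 2189/8479
  pi_U = 3151/16958

Verification (pi * P):
  5773/33916*1/20 + 7751/33916*1/20 + 2667/16958*9/20 + 2189/8479*1/5 + 3151/16958*3/20 = 5773/33916 = pi_X  (ok)
  5773/33916*1/5 + 7751/33916*1/5 + 2667/16958*1/20 + 2189/8479*3/20 + 3151/16958*11/20 = 7751/33916 = pi_Y  (ok)
  5773/33916*1/10 + 7751/33916*1/10 + 2667/16958*3/10 + 2189/8479*1/5 + 3151/16958*1/10 = 2667/16958 = pi_Z  (ok)
  5773/33916*3/5 + 7751/33916*1/5 + 2667/16958*3/20 + 2189/8479*3/10 + 3151/16958*1/20 = 2189/8479 = pi_W  (ok)
  5773/33916*1/20 + 7751/33916*9/20 + 2667/16958*1/20 + 2189/8479*3/20 + 3151/16958*3/20 = 3151/16958 = pi_U  (ok)

Answer: 5773/33916 7751/33916 2667/16958 2189/8479 3151/16958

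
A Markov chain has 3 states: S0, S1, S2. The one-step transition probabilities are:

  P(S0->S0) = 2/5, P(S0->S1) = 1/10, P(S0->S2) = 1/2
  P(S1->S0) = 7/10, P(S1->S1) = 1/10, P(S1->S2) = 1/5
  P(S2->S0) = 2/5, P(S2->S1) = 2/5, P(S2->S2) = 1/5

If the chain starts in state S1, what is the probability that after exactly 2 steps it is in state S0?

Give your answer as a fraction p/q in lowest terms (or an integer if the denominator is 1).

Computing P^2 by repeated multiplication:
P^1 =
  S0: [2/5, 1/10, 1/2]
  S1: [7/10, 1/10, 1/5]
  S2: [2/5, 2/5, 1/5]
P^2 =
  S0: [43/100, 1/4, 8/25]
  S1: [43/100, 4/25, 41/100]
  S2: [13/25, 4/25, 8/25]

(P^2)[S1 -> S0] = 43/100

Answer: 43/100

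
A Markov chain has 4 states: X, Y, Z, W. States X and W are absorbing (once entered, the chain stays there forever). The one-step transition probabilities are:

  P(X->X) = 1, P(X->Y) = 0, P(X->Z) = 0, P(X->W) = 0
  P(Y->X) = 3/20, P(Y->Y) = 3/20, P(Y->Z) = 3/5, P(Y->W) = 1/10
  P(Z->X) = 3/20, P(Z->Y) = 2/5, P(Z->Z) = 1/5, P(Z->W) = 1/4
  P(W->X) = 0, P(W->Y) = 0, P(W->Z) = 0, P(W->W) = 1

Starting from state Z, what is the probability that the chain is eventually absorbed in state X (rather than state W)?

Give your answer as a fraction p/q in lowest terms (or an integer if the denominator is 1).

Answer: 75/176

Derivation:
Let a_i = P(absorbed in X | start in state i).
Boundary conditions: a_X = 1, a_W = 0.
For each transient state i, a_i = sum_j P(i->j) * a_j:
  a_Y = 3/20*a_X + 3/20*a_Y + 3/5*a_Z + 1/10*a_W
  a_Z = 3/20*a_X + 2/5*a_Y + 1/5*a_Z + 1/4*a_W

Substituting a_X = 1 and a_W = 0, rearrange to (I - Q) a = r where r[i] = P(i -> X):
  [17/20, -3/5] . (a_Y, a_Z) = 3/20
  [-2/5, 4/5] . (a_Y, a_Z) = 3/20

Solving yields:
  a_Y = 21/44
  a_Z = 75/176

Starting state is Z, so the absorption probability is a_Z = 75/176.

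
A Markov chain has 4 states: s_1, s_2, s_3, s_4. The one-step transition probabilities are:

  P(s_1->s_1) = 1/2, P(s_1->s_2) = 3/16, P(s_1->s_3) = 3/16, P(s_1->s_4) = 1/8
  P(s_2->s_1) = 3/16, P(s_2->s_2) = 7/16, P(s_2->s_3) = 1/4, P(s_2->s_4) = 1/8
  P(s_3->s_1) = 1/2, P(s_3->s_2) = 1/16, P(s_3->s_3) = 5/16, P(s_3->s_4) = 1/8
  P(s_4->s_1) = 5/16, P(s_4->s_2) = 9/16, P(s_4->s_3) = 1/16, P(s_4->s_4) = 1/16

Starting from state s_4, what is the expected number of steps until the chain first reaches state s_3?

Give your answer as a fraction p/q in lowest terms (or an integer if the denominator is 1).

Answer: 1184/209

Derivation:
Let h_i = expected steps to first reach s_3 from state i.
Boundary: h_s_3 = 0.
First-step equations for the other states:
  h_s_1 = 1 + 1/2*h_s_1 + 3/16*h_s_2 + 3/16*h_s_3 + 1/8*h_s_4
  h_s_2 = 1 + 3/16*h_s_1 + 7/16*h_s_2 + 1/4*h_s_3 + 1/8*h_s_4
  h_s_4 = 1 + 5/16*h_s_1 + 9/16*h_s_2 + 1/16*h_s_3 + 1/16*h_s_4

Substituting h_s_3 = 0 and rearranging gives the linear system (I - Q) h = 1:
  [1/2, -3/16, -1/8] . (h_s_1, h_s_2, h_s_4) = 1
  [-3/16, 9/16, -1/8] . (h_s_1, h_s_2, h_s_4) = 1
  [-5/16, -9/16, 15/16] . (h_s_1, h_s_2, h_s_4) = 1

Solving yields:
  h_s_1 = 1088/209
  h_s_2 = 272/57
  h_s_4 = 1184/209

Starting state is s_4, so the expected hitting time is h_s_4 = 1184/209.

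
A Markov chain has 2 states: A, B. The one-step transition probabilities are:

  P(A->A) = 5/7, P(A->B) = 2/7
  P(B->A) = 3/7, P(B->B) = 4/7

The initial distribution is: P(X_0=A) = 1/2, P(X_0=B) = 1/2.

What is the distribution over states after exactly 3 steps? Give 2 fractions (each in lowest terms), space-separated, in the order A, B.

Answer: 205/343 138/343

Derivation:
Propagating the distribution step by step (d_{t+1} = d_t * P):
d_0 = (A=1/2, B=1/2)
  d_1[A] = 1/2*5/7 + 1/2*3/7 = 4/7
  d_1[B] = 1/2*2/7 + 1/2*4/7 = 3/7
d_1 = (A=4/7, B=3/7)
  d_2[A] = 4/7*5/7 + 3/7*3/7 = 29/49
  d_2[B] = 4/7*2/7 + 3/7*4/7 = 20/49
d_2 = (A=29/49, B=20/49)
  d_3[A] = 29/49*5/7 + 20/49*3/7 = 205/343
  d_3[B] = 29/49*2/7 + 20/49*4/7 = 138/343
d_3 = (A=205/343, B=138/343)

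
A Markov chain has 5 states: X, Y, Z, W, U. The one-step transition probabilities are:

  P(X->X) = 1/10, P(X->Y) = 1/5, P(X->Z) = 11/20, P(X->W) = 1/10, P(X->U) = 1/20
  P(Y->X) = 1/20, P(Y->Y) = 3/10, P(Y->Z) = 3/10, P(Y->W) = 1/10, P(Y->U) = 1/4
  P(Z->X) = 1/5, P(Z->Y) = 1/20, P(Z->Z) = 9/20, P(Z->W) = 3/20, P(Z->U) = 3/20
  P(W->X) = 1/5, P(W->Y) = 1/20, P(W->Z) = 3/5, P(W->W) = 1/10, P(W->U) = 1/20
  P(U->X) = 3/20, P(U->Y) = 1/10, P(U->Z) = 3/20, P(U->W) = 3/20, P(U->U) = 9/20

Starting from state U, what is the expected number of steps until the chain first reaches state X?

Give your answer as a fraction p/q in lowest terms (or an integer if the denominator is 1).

Answer: 11860/1939

Derivation:
Let h_i = expected steps to first reach X from state i.
Boundary: h_X = 0.
First-step equations for the other states:
  h_Y = 1 + 1/20*h_X + 3/10*h_Y + 3/10*h_Z + 1/10*h_W + 1/4*h_U
  h_Z = 1 + 1/5*h_X + 1/20*h_Y + 9/20*h_Z + 3/20*h_W + 3/20*h_U
  h_W = 1 + 1/5*h_X + 1/20*h_Y + 3/5*h_Z + 1/10*h_W + 1/20*h_U
  h_U = 1 + 3/20*h_X + 1/10*h_Y + 3/20*h_Z + 3/20*h_W + 9/20*h_U

Substituting h_X = 0 and rearranging gives the linear system (I - Q) h = 1:
  [7/10, -3/10, -1/10, -1/4] . (h_Y, h_Z, h_W, h_U) = 1
  [-1/20, 11/20, -3/20, -3/20] . (h_Y, h_Z, h_W, h_U) = 1
  [-1/20, -3/5, 9/10, -1/20] . (h_Y, h_Z, h_W, h_U) = 1
  [-1/10, -3/20, -3/20, 11/20] . (h_Y, h_Z, h_W, h_U) = 1

Solving yields:
  h_Y = 1890/277
  h_Z = 10915/1939
  h_W = 10825/1939
  h_U = 11860/1939

Starting state is U, so the expected hitting time is h_U = 11860/1939.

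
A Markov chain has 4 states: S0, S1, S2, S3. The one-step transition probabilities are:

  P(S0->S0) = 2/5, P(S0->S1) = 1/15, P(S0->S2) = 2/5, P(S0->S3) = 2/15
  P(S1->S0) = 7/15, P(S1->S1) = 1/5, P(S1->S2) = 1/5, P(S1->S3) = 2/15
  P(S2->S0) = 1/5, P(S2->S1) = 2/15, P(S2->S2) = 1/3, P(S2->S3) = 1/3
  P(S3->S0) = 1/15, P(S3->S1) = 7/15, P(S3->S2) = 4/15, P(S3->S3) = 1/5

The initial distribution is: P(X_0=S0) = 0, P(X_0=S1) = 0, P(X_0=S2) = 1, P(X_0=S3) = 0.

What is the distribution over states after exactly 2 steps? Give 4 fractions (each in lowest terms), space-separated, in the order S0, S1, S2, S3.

Propagating the distribution step by step (d_{t+1} = d_t * P):
d_0 = (S0=0, S1=0, S2=1, S3=0)
  d_1[S0] = 0*2/5 + 0*7/15 + 1*1/5 + 0*1/15 = 1/5
  d_1[S1] = 0*1/15 + 0*1/5 + 1*2/15 + 0*7/15 = 2/15
  d_1[S2] = 0*2/5 + 0*1/5 + 1*1/3 + 0*4/15 = 1/3
  d_1[S3] = 0*2/15 + 0*2/15 + 1*1/3 + 0*1/5 = 1/3
d_1 = (S0=1/5, S1=2/15, S2=1/3, S3=1/3)
  d_2[S0] = 1/5*2/5 + 2/15*7/15 + 1/3*1/5 + 1/3*1/15 = 52/225
  d_2[S1] = 1/5*1/15 + 2/15*1/5 + 1/3*2/15 + 1/3*7/15 = 6/25
  d_2[S2] = 1/5*2/5 + 2/15*1/5 + 1/3*1/3 + 1/3*4/15 = 23/75
  d_2[S3] = 1/5*2/15 + 2/15*2/15 + 1/3*1/3 + 1/3*1/5 = 2/9
d_2 = (S0=52/225, S1=6/25, S2=23/75, S3=2/9)

Answer: 52/225 6/25 23/75 2/9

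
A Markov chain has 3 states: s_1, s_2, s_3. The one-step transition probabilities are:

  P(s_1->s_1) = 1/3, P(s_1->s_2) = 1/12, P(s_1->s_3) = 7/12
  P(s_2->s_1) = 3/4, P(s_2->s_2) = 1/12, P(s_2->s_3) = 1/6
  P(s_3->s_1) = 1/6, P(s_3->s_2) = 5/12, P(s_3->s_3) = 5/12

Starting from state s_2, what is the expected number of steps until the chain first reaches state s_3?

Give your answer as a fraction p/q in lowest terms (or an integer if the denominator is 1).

Answer: 204/79

Derivation:
Let h_i = expected steps to first reach s_3 from state i.
Boundary: h_s_3 = 0.
First-step equations for the other states:
  h_s_1 = 1 + 1/3*h_s_1 + 1/12*h_s_2 + 7/12*h_s_3
  h_s_2 = 1 + 3/4*h_s_1 + 1/12*h_s_2 + 1/6*h_s_3

Substituting h_s_3 = 0 and rearranging gives the linear system (I - Q) h = 1:
  [2/3, -1/12] . (h_s_1, h_s_2) = 1
  [-3/4, 11/12] . (h_s_1, h_s_2) = 1

Solving yields:
  h_s_1 = 144/79
  h_s_2 = 204/79

Starting state is s_2, so the expected hitting time is h_s_2 = 204/79.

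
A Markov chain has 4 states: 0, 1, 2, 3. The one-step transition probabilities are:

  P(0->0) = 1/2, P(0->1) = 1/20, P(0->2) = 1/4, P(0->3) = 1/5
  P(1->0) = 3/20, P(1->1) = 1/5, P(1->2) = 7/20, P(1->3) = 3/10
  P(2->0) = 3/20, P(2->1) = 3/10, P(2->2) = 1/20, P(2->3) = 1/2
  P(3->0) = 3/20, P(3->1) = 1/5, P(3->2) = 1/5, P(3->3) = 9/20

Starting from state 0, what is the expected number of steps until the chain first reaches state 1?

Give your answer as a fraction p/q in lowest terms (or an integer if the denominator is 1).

Answer: 7320/1099

Derivation:
Let h_i = expected steps to first reach 1 from state i.
Boundary: h_1 = 0.
First-step equations for the other states:
  h_0 = 1 + 1/2*h_0 + 1/20*h_1 + 1/4*h_2 + 1/5*h_3
  h_2 = 1 + 3/20*h_0 + 3/10*h_1 + 1/20*h_2 + 1/2*h_3
  h_3 = 1 + 3/20*h_0 + 1/5*h_1 + 1/5*h_2 + 9/20*h_3

Substituting h_1 = 0 and rearranging gives the linear system (I - Q) h = 1:
  [1/2, -1/4, -1/5] . (h_0, h_2, h_3) = 1
  [-3/20, 19/20, -1/2] . (h_0, h_2, h_3) = 1
  [-3/20, -1/5, 11/20] . (h_0, h_2, h_3) = 1

Solving yields:
  h_0 = 7320/1099
  h_2 = 780/157
  h_3 = 5980/1099

Starting state is 0, so the expected hitting time is h_0 = 7320/1099.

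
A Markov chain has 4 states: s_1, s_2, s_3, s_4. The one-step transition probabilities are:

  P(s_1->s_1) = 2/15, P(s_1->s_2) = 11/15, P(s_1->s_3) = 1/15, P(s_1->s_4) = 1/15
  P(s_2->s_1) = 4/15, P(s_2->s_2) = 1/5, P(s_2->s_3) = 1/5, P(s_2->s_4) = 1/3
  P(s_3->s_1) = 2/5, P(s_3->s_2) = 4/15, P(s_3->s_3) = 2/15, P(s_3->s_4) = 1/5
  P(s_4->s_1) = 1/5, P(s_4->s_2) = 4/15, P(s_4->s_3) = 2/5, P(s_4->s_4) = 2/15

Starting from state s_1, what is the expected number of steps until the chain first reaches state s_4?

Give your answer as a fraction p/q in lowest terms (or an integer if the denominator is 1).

Let h_i = expected steps to first reach s_4 from state i.
Boundary: h_s_4 = 0.
First-step equations for the other states:
  h_s_1 = 1 + 2/15*h_s_1 + 11/15*h_s_2 + 1/15*h_s_3 + 1/15*h_s_4
  h_s_2 = 1 + 4/15*h_s_1 + 1/5*h_s_2 + 1/5*h_s_3 + 1/3*h_s_4
  h_s_3 = 1 + 2/5*h_s_1 + 4/15*h_s_2 + 2/15*h_s_3 + 1/5*h_s_4

Substituting h_s_4 = 0 and rearranging gives the linear system (I - Q) h = 1:
  [13/15, -11/15, -1/15] . (h_s_1, h_s_2, h_s_3) = 1
  [-4/15, 4/5, -1/5] . (h_s_1, h_s_2, h_s_3) = 1
  [-2/5, -4/15, 13/15] . (h_s_1, h_s_2, h_s_3) = 1

Solving yields:
  h_s_1 = 840/169
  h_s_2 = 690/169
  h_s_3 = 795/169

Starting state is s_1, so the expected hitting time is h_s_1 = 840/169.

Answer: 840/169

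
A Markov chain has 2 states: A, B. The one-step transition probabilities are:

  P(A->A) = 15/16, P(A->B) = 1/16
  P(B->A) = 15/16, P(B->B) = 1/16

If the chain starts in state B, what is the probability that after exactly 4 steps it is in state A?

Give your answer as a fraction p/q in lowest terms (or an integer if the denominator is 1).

Computing P^4 by repeated multiplication:
P^1 =
  A: [15/16, 1/16]
  B: [15/16, 1/16]
P^2 =
  A: [15/16, 1/16]
  B: [15/16, 1/16]
P^3 =
  A: [15/16, 1/16]
  B: [15/16, 1/16]
P^4 =
  A: [15/16, 1/16]
  B: [15/16, 1/16]

(P^4)[B -> A] = 15/16

Answer: 15/16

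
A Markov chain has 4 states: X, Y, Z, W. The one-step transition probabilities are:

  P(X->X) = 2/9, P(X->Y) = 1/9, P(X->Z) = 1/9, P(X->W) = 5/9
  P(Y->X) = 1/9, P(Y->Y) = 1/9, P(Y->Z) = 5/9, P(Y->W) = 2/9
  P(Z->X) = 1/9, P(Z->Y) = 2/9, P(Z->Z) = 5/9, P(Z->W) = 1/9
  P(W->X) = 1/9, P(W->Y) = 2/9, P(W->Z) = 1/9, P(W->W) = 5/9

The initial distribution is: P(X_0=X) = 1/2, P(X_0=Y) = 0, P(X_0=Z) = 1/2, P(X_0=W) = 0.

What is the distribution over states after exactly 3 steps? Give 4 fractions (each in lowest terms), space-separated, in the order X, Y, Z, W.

Propagating the distribution step by step (d_{t+1} = d_t * P):
d_0 = (X=1/2, Y=0, Z=1/2, W=0)
  d_1[X] = 1/2*2/9 + 0*1/9 + 1/2*1/9 + 0*1/9 = 1/6
  d_1[Y] = 1/2*1/9 + 0*1/9 + 1/2*2/9 + 0*2/9 = 1/6
  d_1[Z] = 1/2*1/9 + 0*5/9 + 1/2*5/9 + 0*1/9 = 1/3
  d_1[W] = 1/2*5/9 + 0*2/9 + 1/2*1/9 + 0*5/9 = 1/3
d_1 = (X=1/6, Y=1/6, Z=1/3, W=1/3)
  d_2[X] = 1/6*2/9 + 1/6*1/9 + 1/3*1/9 + 1/3*1/9 = 7/54
  d_2[Y] = 1/6*1/9 + 1/6*1/9 + 1/3*2/9 + 1/3*2/9 = 5/27
  d_2[Z] = 1/6*1/9 + 1/6*5/9 + 1/3*5/9 + 1/3*1/9 = 1/3
  d_2[W] = 1/6*5/9 + 1/6*2/9 + 1/3*1/9 + 1/3*5/9 = 19/54
d_2 = (X=7/54, Y=5/27, Z=1/3, W=19/54)
  d_3[X] = 7/54*2/9 + 5/27*1/9 + 1/3*1/9 + 19/54*1/9 = 61/486
  d_3[Y] = 7/54*1/9 + 5/27*1/9 + 1/3*2/9 + 19/54*2/9 = 91/486
  d_3[Z] = 7/54*1/9 + 5/27*5/9 + 1/3*5/9 + 19/54*1/9 = 83/243
  d_3[W] = 7/54*5/9 + 5/27*2/9 + 1/3*1/9 + 19/54*5/9 = 28/81
d_3 = (X=61/486, Y=91/486, Z=83/243, W=28/81)

Answer: 61/486 91/486 83/243 28/81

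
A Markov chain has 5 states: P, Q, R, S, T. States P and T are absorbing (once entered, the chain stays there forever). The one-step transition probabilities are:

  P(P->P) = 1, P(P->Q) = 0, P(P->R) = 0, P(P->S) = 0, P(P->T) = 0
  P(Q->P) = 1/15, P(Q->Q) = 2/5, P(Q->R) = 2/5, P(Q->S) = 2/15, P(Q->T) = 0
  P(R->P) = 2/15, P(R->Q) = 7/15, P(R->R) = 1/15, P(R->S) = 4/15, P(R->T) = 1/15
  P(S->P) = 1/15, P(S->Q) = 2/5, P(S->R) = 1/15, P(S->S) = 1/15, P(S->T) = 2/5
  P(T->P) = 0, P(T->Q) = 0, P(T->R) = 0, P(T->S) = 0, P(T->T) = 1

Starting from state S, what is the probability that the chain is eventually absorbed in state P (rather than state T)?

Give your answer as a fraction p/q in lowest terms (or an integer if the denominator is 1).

Let a_i = P(absorbed in P | start in state i).
Boundary conditions: a_P = 1, a_T = 0.
For each transient state i, a_i = sum_j P(i->j) * a_j:
  a_Q = 1/15*a_P + 2/5*a_Q + 2/5*a_R + 2/15*a_S + 0*a_T
  a_R = 2/15*a_P + 7/15*a_Q + 1/15*a_R + 4/15*a_S + 1/15*a_T
  a_S = 1/15*a_P + 2/5*a_Q + 1/15*a_R + 1/15*a_S + 2/5*a_T

Substituting a_P = 1 and a_T = 0, rearrange to (I - Q) a = r where r[i] = P(i -> P):
  [3/5, -2/5, -2/15] . (a_Q, a_R, a_S) = 1/15
  [-7/15, 14/15, -4/15] . (a_Q, a_R, a_S) = 2/15
  [-2/5, -1/15, 14/15] . (a_Q, a_R, a_S) = 1/15

Solving yields:
  a_Q = 208/407
  a_R = 200/407
  a_S = 265/814

Starting state is S, so the absorption probability is a_S = 265/814.

Answer: 265/814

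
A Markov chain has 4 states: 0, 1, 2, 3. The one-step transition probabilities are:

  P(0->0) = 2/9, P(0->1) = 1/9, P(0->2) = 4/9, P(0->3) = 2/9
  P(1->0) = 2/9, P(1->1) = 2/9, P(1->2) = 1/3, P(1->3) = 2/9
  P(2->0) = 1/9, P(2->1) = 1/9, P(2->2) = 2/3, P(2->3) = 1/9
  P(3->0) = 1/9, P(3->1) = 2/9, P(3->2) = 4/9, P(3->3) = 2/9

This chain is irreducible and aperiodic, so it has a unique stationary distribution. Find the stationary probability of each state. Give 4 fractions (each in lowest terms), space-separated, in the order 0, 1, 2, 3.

The stationary distribution satisfies pi = pi * P, i.e.:
  pi_0 = 2/9*pi_0 + 2/9*pi_1 + 1/9*pi_2 + 1/9*pi_3
  pi_1 = 1/9*pi_0 + 2/9*pi_1 + 1/9*pi_2 + 2/9*pi_3
  pi_2 = 4/9*pi_0 + 1/3*pi_1 + 2/3*pi_2 + 4/9*pi_3
  pi_3 = 2/9*pi_0 + 2/9*pi_1 + 1/9*pi_2 + 2/9*pi_3
with normalization: pi_0 + pi_1 + pi_2 + pi_3 = 1.

Using the first 3 balance equations plus normalization, the linear system A*pi = b is:
  [-7/9, 2/9, 1/9, 1/9] . pi = 0
  [1/9, -7/9, 1/9, 2/9] . pi = 0
  [4/9, 1/3, -1/3, 4/9] . pi = 0
  [1, 1, 1, 1] . pi = 1

Solving yields:
  pi_0 = 72/503
  pi_1 = 73/503
  pi_2 = 277/503
  pi_3 = 81/503

Verification (pi * P):
  72/503*2/9 + 73/503*2/9 + 277/503*1/9 + 81/503*1/9 = 72/503 = pi_0  (ok)
  72/503*1/9 + 73/503*2/9 + 277/503*1/9 + 81/503*2/9 = 73/503 = pi_1  (ok)
  72/503*4/9 + 73/503*1/3 + 277/503*2/3 + 81/503*4/9 = 277/503 = pi_2  (ok)
  72/503*2/9 + 73/503*2/9 + 277/503*1/9 + 81/503*2/9 = 81/503 = pi_3  (ok)

Answer: 72/503 73/503 277/503 81/503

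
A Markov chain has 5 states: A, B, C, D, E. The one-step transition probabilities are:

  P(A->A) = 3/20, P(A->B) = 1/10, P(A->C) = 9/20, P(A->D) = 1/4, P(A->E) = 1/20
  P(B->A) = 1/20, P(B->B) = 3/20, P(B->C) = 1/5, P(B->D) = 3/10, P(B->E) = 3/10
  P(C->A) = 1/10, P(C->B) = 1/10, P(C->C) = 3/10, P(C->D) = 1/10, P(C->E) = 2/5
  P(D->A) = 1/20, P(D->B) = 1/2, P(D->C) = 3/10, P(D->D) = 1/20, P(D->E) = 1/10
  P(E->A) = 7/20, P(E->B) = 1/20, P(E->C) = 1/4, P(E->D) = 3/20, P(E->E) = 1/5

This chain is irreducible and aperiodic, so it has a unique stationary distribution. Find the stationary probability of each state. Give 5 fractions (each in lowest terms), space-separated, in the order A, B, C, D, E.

Answer: 27936/185305 5912/37061 10927/37061 29356/185305 43818/185305

Derivation:
The stationary distribution satisfies pi = pi * P, i.e.:
  pi_A = 3/20*pi_A + 1/20*pi_B + 1/10*pi_C + 1/20*pi_D + 7/20*pi_E
  pi_B = 1/10*pi_A + 3/20*pi_B + 1/10*pi_C + 1/2*pi_D + 1/20*pi_E
  pi_C = 9/20*pi_A + 1/5*pi_B + 3/10*pi_C + 3/10*pi_D + 1/4*pi_E
  pi_D = 1/4*pi_A + 3/10*pi_B + 1/10*pi_C + 1/20*pi_D + 3/20*pi_E
  pi_E = 1/20*pi_A + 3/10*pi_B + 2/5*pi_C + 1/10*pi_D + 1/5*pi_E
with normalization: pi_A + pi_B + pi_C + pi_D + pi_E = 1.

Using the first 4 balance equations plus normalization, the linear system A*pi = b is:
  [-17/20, 1/20, 1/10, 1/20, 7/20] . pi = 0
  [1/10, -17/20, 1/10, 1/2, 1/20] . pi = 0
  [9/20, 1/5, -7/10, 3/10, 1/4] . pi = 0
  [1/4, 3/10, 1/10, -19/20, 3/20] . pi = 0
  [1, 1, 1, 1, 1] . pi = 1

Solving yields:
  pi_A = 27936/185305
  pi_B = 5912/37061
  pi_C = 10927/37061
  pi_D = 29356/185305
  pi_E = 43818/185305

Verification (pi * P):
  27936/185305*3/20 + 5912/37061*1/20 + 10927/37061*1/10 + 29356/185305*1/20 + 43818/185305*7/20 = 27936/185305 = pi_A  (ok)
  27936/185305*1/10 + 5912/37061*3/20 + 10927/37061*1/10 + 29356/185305*1/2 + 43818/185305*1/20 = 5912/37061 = pi_B  (ok)
  27936/185305*9/20 + 5912/37061*1/5 + 10927/37061*3/10 + 29356/185305*3/10 + 43818/185305*1/4 = 10927/37061 = pi_C  (ok)
  27936/185305*1/4 + 5912/37061*3/10 + 10927/37061*1/10 + 29356/185305*1/20 + 43818/185305*3/20 = 29356/185305 = pi_D  (ok)
  27936/185305*1/20 + 5912/37061*3/10 + 10927/37061*2/5 + 29356/185305*1/10 + 43818/185305*1/5 = 43818/185305 = pi_E  (ok)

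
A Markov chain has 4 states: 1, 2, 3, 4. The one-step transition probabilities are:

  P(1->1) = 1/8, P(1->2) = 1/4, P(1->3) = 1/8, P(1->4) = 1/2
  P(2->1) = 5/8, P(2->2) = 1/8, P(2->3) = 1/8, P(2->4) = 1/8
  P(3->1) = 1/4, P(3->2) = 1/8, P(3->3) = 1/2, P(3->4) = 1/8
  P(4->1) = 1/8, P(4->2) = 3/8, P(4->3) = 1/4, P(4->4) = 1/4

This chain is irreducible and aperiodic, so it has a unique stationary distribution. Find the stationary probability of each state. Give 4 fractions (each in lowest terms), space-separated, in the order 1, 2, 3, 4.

Answer: 131/489 109/489 41/163 42/163

Derivation:
The stationary distribution satisfies pi = pi * P, i.e.:
  pi_1 = 1/8*pi_1 + 5/8*pi_2 + 1/4*pi_3 + 1/8*pi_4
  pi_2 = 1/4*pi_1 + 1/8*pi_2 + 1/8*pi_3 + 3/8*pi_4
  pi_3 = 1/8*pi_1 + 1/8*pi_2 + 1/2*pi_3 + 1/4*pi_4
  pi_4 = 1/2*pi_1 + 1/8*pi_2 + 1/8*pi_3 + 1/4*pi_4
with normalization: pi_1 + pi_2 + pi_3 + pi_4 = 1.

Using the first 3 balance equations plus normalization, the linear system A*pi = b is:
  [-7/8, 5/8, 1/4, 1/8] . pi = 0
  [1/4, -7/8, 1/8, 3/8] . pi = 0
  [1/8, 1/8, -1/2, 1/4] . pi = 0
  [1, 1, 1, 1] . pi = 1

Solving yields:
  pi_1 = 131/489
  pi_2 = 109/489
  pi_3 = 41/163
  pi_4 = 42/163

Verification (pi * P):
  131/489*1/8 + 109/489*5/8 + 41/163*1/4 + 42/163*1/8 = 131/489 = pi_1  (ok)
  131/489*1/4 + 109/489*1/8 + 41/163*1/8 + 42/163*3/8 = 109/489 = pi_2  (ok)
  131/489*1/8 + 109/489*1/8 + 41/163*1/2 + 42/163*1/4 = 41/163 = pi_3  (ok)
  131/489*1/2 + 109/489*1/8 + 41/163*1/8 + 42/163*1/4 = 42/163 = pi_4  (ok)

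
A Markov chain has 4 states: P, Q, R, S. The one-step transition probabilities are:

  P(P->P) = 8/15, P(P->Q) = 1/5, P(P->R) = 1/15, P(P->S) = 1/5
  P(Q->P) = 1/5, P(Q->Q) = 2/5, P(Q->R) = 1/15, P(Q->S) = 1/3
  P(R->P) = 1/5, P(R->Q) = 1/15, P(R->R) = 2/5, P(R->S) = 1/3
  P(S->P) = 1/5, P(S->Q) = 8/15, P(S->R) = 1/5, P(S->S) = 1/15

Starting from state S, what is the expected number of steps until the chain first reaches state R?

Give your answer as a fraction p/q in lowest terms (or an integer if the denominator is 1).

Let h_i = expected steps to first reach R from state i.
Boundary: h_R = 0.
First-step equations for the other states:
  h_P = 1 + 8/15*h_P + 1/5*h_Q + 1/15*h_R + 1/5*h_S
  h_Q = 1 + 1/5*h_P + 2/5*h_Q + 1/15*h_R + 1/3*h_S
  h_S = 1 + 1/5*h_P + 8/15*h_Q + 1/5*h_R + 1/15*h_S

Substituting h_R = 0 and rearranging gives the linear system (I - Q) h = 1:
  [7/15, -1/5, -1/5] . (h_P, h_Q, h_S) = 1
  [-1/5, 3/5, -1/3] . (h_P, h_Q, h_S) = 1
  [-1/5, -8/15, 14/15] . (h_P, h_Q, h_S) = 1

Solving yields:
  h_P = 1455/139
  h_Q = 1425/139
  h_S = 1275/139

Starting state is S, so the expected hitting time is h_S = 1275/139.

Answer: 1275/139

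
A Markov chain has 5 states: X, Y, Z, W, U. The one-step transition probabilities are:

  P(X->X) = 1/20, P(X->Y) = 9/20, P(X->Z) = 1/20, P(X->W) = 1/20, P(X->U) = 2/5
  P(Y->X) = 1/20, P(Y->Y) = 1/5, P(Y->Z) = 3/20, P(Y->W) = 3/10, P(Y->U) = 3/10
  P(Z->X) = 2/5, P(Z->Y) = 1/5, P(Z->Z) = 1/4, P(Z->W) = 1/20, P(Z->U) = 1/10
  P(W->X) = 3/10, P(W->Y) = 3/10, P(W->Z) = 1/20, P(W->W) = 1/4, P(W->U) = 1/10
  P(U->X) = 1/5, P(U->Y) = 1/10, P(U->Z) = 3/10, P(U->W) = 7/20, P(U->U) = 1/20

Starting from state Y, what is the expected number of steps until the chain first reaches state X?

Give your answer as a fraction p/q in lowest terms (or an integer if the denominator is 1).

Let h_i = expected steps to first reach X from state i.
Boundary: h_X = 0.
First-step equations for the other states:
  h_Y = 1 + 1/20*h_X + 1/5*h_Y + 3/20*h_Z + 3/10*h_W + 3/10*h_U
  h_Z = 1 + 2/5*h_X + 1/5*h_Y + 1/4*h_Z + 1/20*h_W + 1/10*h_U
  h_W = 1 + 3/10*h_X + 3/10*h_Y + 1/20*h_Z + 1/4*h_W + 1/10*h_U
  h_U = 1 + 1/5*h_X + 1/10*h_Y + 3/10*h_Z + 7/20*h_W + 1/20*h_U

Substituting h_X = 0 and rearranging gives the linear system (I - Q) h = 1:
  [4/5, -3/20, -3/10, -3/10] . (h_Y, h_Z, h_W, h_U) = 1
  [-1/5, 3/4, -1/20, -1/10] . (h_Y, h_Z, h_W, h_U) = 1
  [-3/10, -1/20, 3/4, -1/10] . (h_Y, h_Z, h_W, h_U) = 1
  [-1/10, -3/10, -7/20, 19/20] . (h_Y, h_Z, h_W, h_U) = 1

Solving yields:
  h_Y = 31520/6239
  h_Z = 65900/18717
  h_W = 77720/18717
  h_U = 79100/18717

Starting state is Y, so the expected hitting time is h_Y = 31520/6239.

Answer: 31520/6239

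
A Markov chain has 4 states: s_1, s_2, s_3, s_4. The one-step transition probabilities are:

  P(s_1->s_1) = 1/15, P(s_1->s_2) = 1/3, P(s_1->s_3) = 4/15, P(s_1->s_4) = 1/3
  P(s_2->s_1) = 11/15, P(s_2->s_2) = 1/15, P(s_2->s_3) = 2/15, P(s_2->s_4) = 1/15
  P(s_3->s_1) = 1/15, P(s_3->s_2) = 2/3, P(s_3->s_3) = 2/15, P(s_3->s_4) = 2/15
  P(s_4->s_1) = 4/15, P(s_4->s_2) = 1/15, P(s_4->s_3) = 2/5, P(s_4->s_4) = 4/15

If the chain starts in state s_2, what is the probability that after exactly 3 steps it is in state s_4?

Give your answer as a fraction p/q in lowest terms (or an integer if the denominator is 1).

Computing P^3 by repeated multiplication:
P^1 =
  s_1: [1/15, 1/3, 4/15, 1/3]
  s_2: [11/15, 1/15, 2/15, 1/15]
  s_3: [1/15, 2/3, 2/15, 2/15]
  s_4: [4/15, 1/15, 2/5, 4/15]
P^2 =
  s_1: [16/45, 11/45, 52/225, 38/225]
  s_2: [28/225, 77/225, 56/225, 64/225]
  s_3: [121/225, 37/225, 8/45, 3/25]
  s_4: [37/225, 17/45, 6/25, 49/225]
P^3 =
  s_1: [889/3375, 1013/3375, 254/1125, 79/375]
  s_2: [1187/3375, 841/3375, 254/1125, 13/75]
  s_3: [676/3375, 1069/3375, 32/135, 166/675]
  s_4: [1222/3375, 859/3375, 16/75, 574/3375]

(P^3)[s_2 -> s_4] = 13/75

Answer: 13/75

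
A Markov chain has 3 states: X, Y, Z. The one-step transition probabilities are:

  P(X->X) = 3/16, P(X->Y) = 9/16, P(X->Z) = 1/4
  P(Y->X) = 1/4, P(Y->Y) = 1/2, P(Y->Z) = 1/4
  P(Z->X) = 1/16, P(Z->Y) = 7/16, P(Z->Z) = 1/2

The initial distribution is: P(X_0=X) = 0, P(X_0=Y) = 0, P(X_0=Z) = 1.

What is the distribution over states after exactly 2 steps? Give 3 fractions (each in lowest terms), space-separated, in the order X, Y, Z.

Propagating the distribution step by step (d_{t+1} = d_t * P):
d_0 = (X=0, Y=0, Z=1)
  d_1[X] = 0*3/16 + 0*1/4 + 1*1/16 = 1/16
  d_1[Y] = 0*9/16 + 0*1/2 + 1*7/16 = 7/16
  d_1[Z] = 0*1/4 + 0*1/4 + 1*1/2 = 1/2
d_1 = (X=1/16, Y=7/16, Z=1/2)
  d_2[X] = 1/16*3/16 + 7/16*1/4 + 1/2*1/16 = 39/256
  d_2[Y] = 1/16*9/16 + 7/16*1/2 + 1/2*7/16 = 121/256
  d_2[Z] = 1/16*1/4 + 7/16*1/4 + 1/2*1/2 = 3/8
d_2 = (X=39/256, Y=121/256, Z=3/8)

Answer: 39/256 121/256 3/8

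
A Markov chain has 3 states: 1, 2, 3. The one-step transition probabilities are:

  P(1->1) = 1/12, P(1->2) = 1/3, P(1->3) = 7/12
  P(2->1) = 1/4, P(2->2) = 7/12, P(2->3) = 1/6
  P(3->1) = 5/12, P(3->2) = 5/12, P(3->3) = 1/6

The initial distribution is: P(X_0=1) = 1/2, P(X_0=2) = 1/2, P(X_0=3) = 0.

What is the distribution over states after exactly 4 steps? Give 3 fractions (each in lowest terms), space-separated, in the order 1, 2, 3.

Answer: 889/3456 77/162 2773/10368

Derivation:
Propagating the distribution step by step (d_{t+1} = d_t * P):
d_0 = (1=1/2, 2=1/2, 3=0)
  d_1[1] = 1/2*1/12 + 1/2*1/4 + 0*5/12 = 1/6
  d_1[2] = 1/2*1/3 + 1/2*7/12 + 0*5/12 = 11/24
  d_1[3] = 1/2*7/12 + 1/2*1/6 + 0*1/6 = 3/8
d_1 = (1=1/6, 2=11/24, 3=3/8)
  d_2[1] = 1/6*1/12 + 11/24*1/4 + 3/8*5/12 = 41/144
  d_2[2] = 1/6*1/3 + 11/24*7/12 + 3/8*5/12 = 23/48
  d_2[3] = 1/6*7/12 + 11/24*1/6 + 3/8*1/6 = 17/72
d_2 = (1=41/144, 2=23/48, 3=17/72)
  d_3[1] = 41/144*1/12 + 23/48*1/4 + 17/72*5/12 = 209/864
  d_3[2] = 41/144*1/3 + 23/48*7/12 + 17/72*5/12 = 817/1728
  d_3[3] = 41/144*7/12 + 23/48*1/6 + 17/72*1/6 = 493/1728
d_3 = (1=209/864, 2=817/1728, 3=493/1728)
  d_4[1] = 209/864*1/12 + 817/1728*1/4 + 493/1728*5/12 = 889/3456
  d_4[2] = 209/864*1/3 + 817/1728*7/12 + 493/1728*5/12 = 77/162
  d_4[3] = 209/864*7/12 + 817/1728*1/6 + 493/1728*1/6 = 2773/10368
d_4 = (1=889/3456, 2=77/162, 3=2773/10368)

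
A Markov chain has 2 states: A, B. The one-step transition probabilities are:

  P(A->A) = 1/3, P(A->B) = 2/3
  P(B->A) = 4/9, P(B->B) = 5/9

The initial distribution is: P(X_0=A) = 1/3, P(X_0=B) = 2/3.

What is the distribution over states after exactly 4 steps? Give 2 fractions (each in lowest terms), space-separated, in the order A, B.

Answer: 7873/19683 11810/19683

Derivation:
Propagating the distribution step by step (d_{t+1} = d_t * P):
d_0 = (A=1/3, B=2/3)
  d_1[A] = 1/3*1/3 + 2/3*4/9 = 11/27
  d_1[B] = 1/3*2/3 + 2/3*5/9 = 16/27
d_1 = (A=11/27, B=16/27)
  d_2[A] = 11/27*1/3 + 16/27*4/9 = 97/243
  d_2[B] = 11/27*2/3 + 16/27*5/9 = 146/243
d_2 = (A=97/243, B=146/243)
  d_3[A] = 97/243*1/3 + 146/243*4/9 = 875/2187
  d_3[B] = 97/243*2/3 + 146/243*5/9 = 1312/2187
d_3 = (A=875/2187, B=1312/2187)
  d_4[A] = 875/2187*1/3 + 1312/2187*4/9 = 7873/19683
  d_4[B] = 875/2187*2/3 + 1312/2187*5/9 = 11810/19683
d_4 = (A=7873/19683, B=11810/19683)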